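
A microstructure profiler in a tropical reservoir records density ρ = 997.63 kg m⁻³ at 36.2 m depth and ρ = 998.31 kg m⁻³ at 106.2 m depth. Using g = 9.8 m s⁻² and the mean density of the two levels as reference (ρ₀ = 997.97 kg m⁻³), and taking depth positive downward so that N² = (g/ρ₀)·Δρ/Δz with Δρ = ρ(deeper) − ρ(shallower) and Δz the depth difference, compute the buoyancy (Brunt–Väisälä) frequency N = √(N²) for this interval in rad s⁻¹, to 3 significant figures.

9.77 × 10⁻³ rad s⁻¹

Δρ = 998.31 − 997.63 = 0.68 kg m⁻³ over Δz = 106.2 − 36.2 = 70 m.
N² = (9.8/997.97) × (0.68/70) = 9.5394 × 10⁻⁵ s⁻².
N = √(9.5394 × 10⁻⁵) = 9.7670 × 10⁻³ rad s⁻¹ ≈ 9.77 × 10⁻³ rad s⁻¹.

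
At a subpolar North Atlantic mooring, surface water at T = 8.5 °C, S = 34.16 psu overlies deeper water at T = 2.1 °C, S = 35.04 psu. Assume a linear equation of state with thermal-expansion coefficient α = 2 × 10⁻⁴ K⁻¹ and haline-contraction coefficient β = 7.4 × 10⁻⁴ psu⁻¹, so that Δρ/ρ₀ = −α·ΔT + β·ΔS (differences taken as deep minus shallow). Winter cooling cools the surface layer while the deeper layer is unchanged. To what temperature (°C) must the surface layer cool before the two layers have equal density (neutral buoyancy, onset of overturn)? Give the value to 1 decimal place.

-1.2 °C

Neutral buoyancy requires Δρ = 0, i.e. −α(T_deep − T_surf′) + β(S_deep − S_surf) = 0.
T_surf′ = T_deep − (β/α)·ΔS = 2.1 − (7.4 × 10⁻⁴/2 × 10⁻⁴)·(+0.88) = -1.156 °C.
Cooling required: 8.5 − (-1.156) = 9.656 °C.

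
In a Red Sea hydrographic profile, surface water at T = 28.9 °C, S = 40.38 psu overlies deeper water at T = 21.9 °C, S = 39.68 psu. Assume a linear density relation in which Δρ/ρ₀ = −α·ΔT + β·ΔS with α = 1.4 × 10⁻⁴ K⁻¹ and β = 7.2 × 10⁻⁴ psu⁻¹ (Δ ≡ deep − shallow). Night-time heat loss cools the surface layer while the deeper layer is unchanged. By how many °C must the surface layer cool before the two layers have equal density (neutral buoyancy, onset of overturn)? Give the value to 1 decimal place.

Neutral buoyancy requires Δρ = 0, i.e. −α(T_deep − T_surf′) + β(S_deep − S_surf) = 0.
T_surf′ = T_deep − (β/α)·ΔS = 21.9 − (7.2 × 10⁻⁴/1.4 × 10⁻⁴)·(-0.70) = 25.500 °C.
Cooling required: 28.9 − (25.500) = 3.400 °C.

3.4 °C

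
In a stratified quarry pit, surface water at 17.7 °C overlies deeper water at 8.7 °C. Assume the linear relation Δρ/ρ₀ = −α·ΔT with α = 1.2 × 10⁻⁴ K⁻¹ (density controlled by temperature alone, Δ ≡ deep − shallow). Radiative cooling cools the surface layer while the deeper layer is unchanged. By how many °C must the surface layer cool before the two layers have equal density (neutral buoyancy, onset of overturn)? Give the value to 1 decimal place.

9.0 °C

With temperature the only control, equal density requires T_surf′ = T_deep.
T_surf′ = 8.7 °C.
Cooling required: 17.7 − 8.7 = 9.0 °C.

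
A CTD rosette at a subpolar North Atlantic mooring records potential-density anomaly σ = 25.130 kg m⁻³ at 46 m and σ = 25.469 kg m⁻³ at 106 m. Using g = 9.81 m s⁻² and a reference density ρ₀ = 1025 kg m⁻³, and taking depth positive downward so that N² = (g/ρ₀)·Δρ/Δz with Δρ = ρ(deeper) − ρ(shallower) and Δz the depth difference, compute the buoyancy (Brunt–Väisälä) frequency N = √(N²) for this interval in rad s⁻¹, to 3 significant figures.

7.35 × 10⁻³ rad s⁻¹

Δρ = 1025.469 − 1025.130 = 0.339 kg m⁻³ over Δz = 106 − 46 = 60 m.
N² = (9.81/1025) × (0.339/60) = 5.4075 × 10⁻⁵ s⁻².
N = √(5.4075 × 10⁻⁵) = 7.3536 × 10⁻³ rad s⁻¹ ≈ 7.35 × 10⁻³ rad s⁻¹.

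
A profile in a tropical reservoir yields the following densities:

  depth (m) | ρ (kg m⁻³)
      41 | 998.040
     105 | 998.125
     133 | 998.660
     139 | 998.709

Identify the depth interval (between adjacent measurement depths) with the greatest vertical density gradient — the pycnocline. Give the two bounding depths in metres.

105–133 m

Compute the density gradient over each adjacent pair:
  41–105 m: Δρ/Δz = 0.085/64 = 1.3 × 10⁻³ kg m⁻⁴
  105–133 m: Δρ/Δz = 0.535/28 = 0.019 kg m⁻⁴
  133–139 m: Δρ/Δz = 0.049/6 = 8.2 × 10⁻³ kg m⁻⁴
The largest gradient is in the 105–133 m interval — the pycnocline.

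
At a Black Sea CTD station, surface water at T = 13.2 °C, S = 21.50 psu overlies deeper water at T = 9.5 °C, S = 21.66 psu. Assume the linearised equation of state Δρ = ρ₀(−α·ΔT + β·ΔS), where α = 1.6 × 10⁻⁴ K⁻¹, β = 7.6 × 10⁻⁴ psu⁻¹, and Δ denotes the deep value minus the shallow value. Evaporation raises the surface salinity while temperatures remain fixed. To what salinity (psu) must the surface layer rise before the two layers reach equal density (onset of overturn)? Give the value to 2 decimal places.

22.44 psu

Neutral buoyancy requires −α(T_deep − T_surf) + β(S_deep − S_surf′) = 0.
S_surf′ = S_deep − (α/β)·ΔT = 21.66 − (1.6 × 10⁻⁴/7.6 × 10⁻⁴)·(-3.7) = 22.4389 psu.
Increase required: 22.4389 − 21.50 = 0.9389 psu.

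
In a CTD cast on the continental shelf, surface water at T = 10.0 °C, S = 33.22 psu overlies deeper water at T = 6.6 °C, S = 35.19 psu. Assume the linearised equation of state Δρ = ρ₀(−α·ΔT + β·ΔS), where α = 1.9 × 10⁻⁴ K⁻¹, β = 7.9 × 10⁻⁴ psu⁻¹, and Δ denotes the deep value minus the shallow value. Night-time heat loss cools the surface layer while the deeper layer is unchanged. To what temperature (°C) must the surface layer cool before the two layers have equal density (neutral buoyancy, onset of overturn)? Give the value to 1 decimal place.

-1.6 °C

Neutral buoyancy requires Δρ = 0, i.e. −α(T_deep − T_surf′) + β(S_deep − S_surf) = 0.
T_surf′ = T_deep − (β/α)·ΔS = 6.6 − (7.9 × 10⁻⁴/1.9 × 10⁻⁴)·(+1.97) = -1.591 °C.
Cooling required: 10.0 − (-1.591) = 11.591 °C.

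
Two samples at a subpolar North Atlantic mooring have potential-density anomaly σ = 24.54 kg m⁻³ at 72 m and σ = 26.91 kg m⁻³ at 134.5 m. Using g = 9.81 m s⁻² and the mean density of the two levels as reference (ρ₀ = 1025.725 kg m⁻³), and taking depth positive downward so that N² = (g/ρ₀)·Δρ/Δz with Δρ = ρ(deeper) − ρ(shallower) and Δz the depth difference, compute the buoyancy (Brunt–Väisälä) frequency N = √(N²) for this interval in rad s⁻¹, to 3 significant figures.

Δρ = 1026.91 − 1024.54 = 2.37 kg m⁻³ over Δz = 134.5 − 72 = 62.5 m.
N² = (9.81/1025.725) × (2.37/62.5) = 3.6267 × 10⁻⁴ s⁻².
N = √(3.6267 × 10⁻⁴) = 0.019044 rad s⁻¹ ≈ 0.0190 rad s⁻¹.

0.0190 rad s⁻¹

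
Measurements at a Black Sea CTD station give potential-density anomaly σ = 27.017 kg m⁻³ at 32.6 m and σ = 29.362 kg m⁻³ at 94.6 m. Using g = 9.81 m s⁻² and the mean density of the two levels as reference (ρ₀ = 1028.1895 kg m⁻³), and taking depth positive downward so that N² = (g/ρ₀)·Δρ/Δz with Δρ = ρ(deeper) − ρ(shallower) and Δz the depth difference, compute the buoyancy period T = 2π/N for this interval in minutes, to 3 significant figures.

5.51 min

Δρ = 1029.362 − 1027.017 = 2.345 kg m⁻³ over Δz = 94.6 − 32.6 = 62 m.
N² = (9.81/1028.1895) × (2.345/62) = 3.6087 × 10⁻⁴ s⁻².
N = √(3.6087 × 10⁻⁴) = 0.018997 rad s⁻¹, so T = 2π/N = 330.75 s = 5.5125 min ≈ 5.51 min.
N² > 0, so the interval is statically stable.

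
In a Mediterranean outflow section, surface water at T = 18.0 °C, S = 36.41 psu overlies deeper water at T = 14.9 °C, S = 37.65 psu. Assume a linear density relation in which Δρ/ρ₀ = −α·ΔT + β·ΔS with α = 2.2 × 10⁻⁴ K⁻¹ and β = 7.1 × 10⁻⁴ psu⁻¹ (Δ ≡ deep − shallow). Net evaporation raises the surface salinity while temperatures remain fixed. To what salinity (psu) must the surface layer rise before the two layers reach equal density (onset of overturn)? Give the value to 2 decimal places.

Neutral buoyancy requires −α(T_deep − T_surf) + β(S_deep − S_surf′) = 0.
S_surf′ = S_deep − (α/β)·ΔT = 37.65 − (2.2 × 10⁻⁴/7.1 × 10⁻⁴)·(-3.1) = 38.6106 psu.
Increase required: 38.6106 − 36.41 = 2.2006 psu.

38.61 psu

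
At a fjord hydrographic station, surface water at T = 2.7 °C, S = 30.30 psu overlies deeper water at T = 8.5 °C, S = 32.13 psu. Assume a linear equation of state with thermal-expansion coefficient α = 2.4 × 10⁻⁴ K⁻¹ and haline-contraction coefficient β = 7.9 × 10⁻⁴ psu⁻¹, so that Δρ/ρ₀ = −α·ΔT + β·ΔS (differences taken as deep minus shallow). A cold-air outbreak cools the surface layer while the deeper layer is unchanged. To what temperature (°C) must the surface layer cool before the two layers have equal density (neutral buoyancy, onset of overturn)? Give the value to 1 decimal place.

Neutral buoyancy requires Δρ = 0, i.e. −α(T_deep − T_surf′) + β(S_deep − S_surf) = 0.
T_surf′ = T_deep − (β/α)·ΔS = 8.5 − (7.9 × 10⁻⁴/2.4 × 10⁻⁴)·(+1.83) = 2.476 °C.
Cooling required: 2.7 − (2.476) = 0.224 °C.

2.5 °C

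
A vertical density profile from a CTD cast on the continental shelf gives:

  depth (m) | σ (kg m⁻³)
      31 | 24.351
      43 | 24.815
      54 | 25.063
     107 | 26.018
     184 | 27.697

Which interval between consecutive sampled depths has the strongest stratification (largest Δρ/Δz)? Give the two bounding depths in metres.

31–43 m

Compute the density gradient over each adjacent pair:
  31–43 m: Δρ/Δz = 0.464/12 = 0.039 kg m⁻⁴
  43–54 m: Δρ/Δz = 0.248/11 = 0.023 kg m⁻⁴
  54–107 m: Δρ/Δz = 0.955/53 = 0.018 kg m⁻⁴
  107–184 m: Δρ/Δz = 1.679/77 = 0.022 kg m⁻⁴
The largest gradient is in the 31–43 m interval — the pycnocline.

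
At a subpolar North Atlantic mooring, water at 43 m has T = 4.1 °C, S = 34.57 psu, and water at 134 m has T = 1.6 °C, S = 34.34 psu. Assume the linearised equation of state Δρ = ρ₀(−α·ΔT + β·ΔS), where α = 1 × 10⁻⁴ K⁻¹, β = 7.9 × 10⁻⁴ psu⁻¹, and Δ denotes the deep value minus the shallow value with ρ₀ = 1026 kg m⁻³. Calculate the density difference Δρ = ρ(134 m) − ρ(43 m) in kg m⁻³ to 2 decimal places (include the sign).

ΔT = -2.5 K, ΔS = -0.23 psu (deep − shallow).
Δρ/ρ₀ = −(1 × 10⁻⁴)(-2.5) + (7.9 × 10⁻⁴)(-0.23) = 6.83 × 10⁻⁵.
Δρ = 1026 × (6.83 × 10⁻⁵) = +0.07 kg m⁻³.
Positive Δρ: denser below, stable.

+0.07 kg m⁻³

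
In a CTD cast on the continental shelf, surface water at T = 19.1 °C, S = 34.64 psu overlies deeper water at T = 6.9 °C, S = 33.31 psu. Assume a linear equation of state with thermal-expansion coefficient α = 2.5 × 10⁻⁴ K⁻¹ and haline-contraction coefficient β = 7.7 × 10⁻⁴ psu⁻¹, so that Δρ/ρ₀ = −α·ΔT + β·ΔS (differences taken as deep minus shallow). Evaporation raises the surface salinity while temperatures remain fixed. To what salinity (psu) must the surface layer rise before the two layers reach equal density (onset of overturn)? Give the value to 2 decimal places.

37.27 psu

Neutral buoyancy requires −α(T_deep − T_surf) + β(S_deep − S_surf′) = 0.
S_surf′ = S_deep − (α/β)·ΔT = 33.31 − (2.5 × 10⁻⁴/7.7 × 10⁻⁴)·(-12.2) = 37.2710 psu.
Increase required: 37.2710 − 34.64 = 2.6310 psu.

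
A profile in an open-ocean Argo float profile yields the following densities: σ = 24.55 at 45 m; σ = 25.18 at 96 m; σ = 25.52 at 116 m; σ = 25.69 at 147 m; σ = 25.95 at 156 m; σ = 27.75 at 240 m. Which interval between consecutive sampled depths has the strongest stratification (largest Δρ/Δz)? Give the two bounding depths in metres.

147–156 m

Compute the density gradient over each adjacent pair:
  45–96 m: Δρ/Δz = 0.63/51 = 0.012 kg m⁻⁴
  96–116 m: Δρ/Δz = 0.34/20 = 0.017 kg m⁻⁴
  116–147 m: Δρ/Δz = 0.17/31 = 5.5 × 10⁻³ kg m⁻⁴
  147–156 m: Δρ/Δz = 0.26/9 = 0.029 kg m⁻⁴
  156–240 m: Δρ/Δz = 1.80/84 = 0.021 kg m⁻⁴
The largest gradient is in the 147–156 m interval — the pycnocline.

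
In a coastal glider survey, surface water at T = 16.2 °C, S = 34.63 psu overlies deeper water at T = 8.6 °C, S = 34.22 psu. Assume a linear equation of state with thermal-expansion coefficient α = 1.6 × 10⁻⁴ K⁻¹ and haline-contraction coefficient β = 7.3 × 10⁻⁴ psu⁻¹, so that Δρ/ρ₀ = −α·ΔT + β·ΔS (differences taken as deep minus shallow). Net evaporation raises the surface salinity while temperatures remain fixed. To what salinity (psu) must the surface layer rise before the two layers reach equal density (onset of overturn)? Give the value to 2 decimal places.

35.89 psu

Neutral buoyancy requires −α(T_deep − T_surf) + β(S_deep − S_surf′) = 0.
S_surf′ = S_deep − (α/β)·ΔT = 34.22 − (1.6 × 10⁻⁴/7.3 × 10⁻⁴)·(-7.6) = 35.8858 psu.
Increase required: 35.8858 − 34.63 = 1.2558 psu.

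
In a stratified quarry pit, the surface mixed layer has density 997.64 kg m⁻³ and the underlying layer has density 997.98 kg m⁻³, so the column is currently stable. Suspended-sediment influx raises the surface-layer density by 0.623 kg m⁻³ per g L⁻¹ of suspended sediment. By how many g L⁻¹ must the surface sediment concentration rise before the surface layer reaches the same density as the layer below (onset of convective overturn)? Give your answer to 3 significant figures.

0.546 g L⁻¹

Density deficit of the surface layer: 997.98 − 997.64 = 0.34 kg m⁻³.
Required change = 0.34 / 0.623 = 0.546 g L⁻¹.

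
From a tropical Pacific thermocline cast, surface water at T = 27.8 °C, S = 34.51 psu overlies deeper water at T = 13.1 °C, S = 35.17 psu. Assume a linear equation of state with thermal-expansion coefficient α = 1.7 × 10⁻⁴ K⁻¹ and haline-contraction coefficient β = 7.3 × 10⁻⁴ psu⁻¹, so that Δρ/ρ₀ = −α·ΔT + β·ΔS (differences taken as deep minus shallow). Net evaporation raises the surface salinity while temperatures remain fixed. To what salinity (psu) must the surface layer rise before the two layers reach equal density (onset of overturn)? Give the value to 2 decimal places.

Neutral buoyancy requires −α(T_deep − T_surf) + β(S_deep − S_surf′) = 0.
S_surf′ = S_deep − (α/β)·ΔT = 35.17 − (1.7 × 10⁻⁴/7.3 × 10⁻⁴)·(-14.7) = 38.5933 psu.
Increase required: 38.5933 − 34.51 = 4.0833 psu.

38.59 psu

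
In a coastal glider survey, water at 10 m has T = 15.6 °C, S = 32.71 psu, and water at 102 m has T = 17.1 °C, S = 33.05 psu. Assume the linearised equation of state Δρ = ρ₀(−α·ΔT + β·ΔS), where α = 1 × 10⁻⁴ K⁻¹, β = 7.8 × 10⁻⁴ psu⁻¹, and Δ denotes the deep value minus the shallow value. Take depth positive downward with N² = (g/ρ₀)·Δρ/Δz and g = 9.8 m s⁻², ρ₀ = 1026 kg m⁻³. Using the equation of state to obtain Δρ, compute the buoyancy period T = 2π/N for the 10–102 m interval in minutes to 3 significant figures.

29.9 min

ΔT = +1.5 K, ΔS = +0.34 psu (deep − shallow).
Δρ/ρ₀ = −αΔT + βΔS = -1.50 × 10⁻⁴ + 2.652 × 10⁻⁴ = 1.152 × 10⁻⁴, so Δρ ≈ 0.1182 kg m⁻³.
N² = (g/ρ₀)·Δρ/Δz = g·(Δρ/ρ₀)/Δz = 9.8 × 1.152 × 10⁻⁴ / 92 = 1.2271 × 10⁻⁵ s⁻².
N = √(1.2271 × 10⁻⁵) = 3.5030 × 10⁻³ rad s⁻¹ → T = 2π/N = 1.7937 × 10³ s = 29.895 min ≈ 29.9 min.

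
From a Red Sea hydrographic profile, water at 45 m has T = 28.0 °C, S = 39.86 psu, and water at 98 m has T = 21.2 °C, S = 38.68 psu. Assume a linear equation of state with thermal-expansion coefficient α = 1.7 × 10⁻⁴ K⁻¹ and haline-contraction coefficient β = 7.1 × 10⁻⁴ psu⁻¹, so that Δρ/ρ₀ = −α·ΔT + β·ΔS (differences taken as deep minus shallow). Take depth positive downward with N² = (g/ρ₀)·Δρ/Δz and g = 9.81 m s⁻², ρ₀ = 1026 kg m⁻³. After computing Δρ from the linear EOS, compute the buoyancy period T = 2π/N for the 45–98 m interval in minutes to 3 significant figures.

ΔT = -6.8 K, ΔS = -1.18 psu (deep − shallow).
Δρ/ρ₀ = −αΔT + βΔS = 1.156 × 10⁻³ − 8.378 × 10⁻⁴ = 3.182 × 10⁻⁴, so Δρ ≈ 0.3265 kg m⁻³.
N² = (g/ρ₀)·Δρ/Δz = g·(Δρ/ρ₀)/Δz = 9.81 × 3.182 × 10⁻⁴ / 53 = 5.8897 × 10⁻⁵ s⁻².
N = √(5.8897 × 10⁻⁵) = 7.6744 × 10⁻³ rad s⁻¹ → T = 2π/N = 818.72 s = 13.645 min ≈ 13.6 min.

13.6 min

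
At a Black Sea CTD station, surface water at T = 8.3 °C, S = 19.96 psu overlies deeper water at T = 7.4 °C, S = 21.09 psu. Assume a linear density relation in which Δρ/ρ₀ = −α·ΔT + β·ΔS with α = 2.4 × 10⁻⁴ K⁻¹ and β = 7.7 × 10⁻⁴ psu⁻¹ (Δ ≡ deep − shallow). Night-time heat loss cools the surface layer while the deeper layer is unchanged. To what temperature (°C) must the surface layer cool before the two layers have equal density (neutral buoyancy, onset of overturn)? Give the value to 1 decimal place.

3.8 °C

Neutral buoyancy requires Δρ = 0, i.e. −α(T_deep − T_surf′) + β(S_deep − S_surf) = 0.
T_surf′ = T_deep − (β/α)·ΔS = 7.4 − (7.7 × 10⁻⁴/2.4 × 10⁻⁴)·(+1.13) = 3.775 °C.
Cooling required: 8.3 − (3.775) = 4.525 °C.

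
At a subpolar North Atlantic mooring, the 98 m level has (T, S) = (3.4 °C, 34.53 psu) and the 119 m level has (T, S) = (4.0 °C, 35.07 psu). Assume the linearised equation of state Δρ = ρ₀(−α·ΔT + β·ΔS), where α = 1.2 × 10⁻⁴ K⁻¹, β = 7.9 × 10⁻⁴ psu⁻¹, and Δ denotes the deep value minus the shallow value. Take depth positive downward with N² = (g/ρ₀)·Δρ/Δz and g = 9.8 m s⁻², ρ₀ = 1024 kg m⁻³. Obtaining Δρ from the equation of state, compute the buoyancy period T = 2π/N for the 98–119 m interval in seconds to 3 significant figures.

ΔT = +0.6 K, ΔS = +0.54 psu (deep − shallow).
Δρ/ρ₀ = −αΔT + βΔS = -7.20 × 10⁻⁵ + 4.266 × 10⁻⁴ = 3.546 × 10⁻⁴, so Δρ ≈ 0.3631 kg m⁻³.
N² = (g/ρ₀)·Δρ/Δz = g·(Δρ/ρ₀)/Δz = 9.8 × 3.546 × 10⁻⁴ / 21 = 1.6548 × 10⁻⁴ s⁻².
N = √(1.6548 × 10⁻⁴) = 0.012864 rad s⁻¹ → T = 2π/N = 488.43 s ≈ 488 s.

488 s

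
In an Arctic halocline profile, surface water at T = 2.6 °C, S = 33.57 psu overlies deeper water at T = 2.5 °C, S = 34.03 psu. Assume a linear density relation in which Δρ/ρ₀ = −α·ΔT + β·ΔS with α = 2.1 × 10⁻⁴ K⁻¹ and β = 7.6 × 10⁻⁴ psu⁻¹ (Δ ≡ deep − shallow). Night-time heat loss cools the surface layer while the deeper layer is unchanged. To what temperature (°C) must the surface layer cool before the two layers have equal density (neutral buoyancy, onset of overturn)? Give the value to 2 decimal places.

0.84 °C

Neutral buoyancy requires Δρ = 0, i.e. −α(T_deep − T_surf′) + β(S_deep − S_surf) = 0.
T_surf′ = T_deep − (β/α)·ΔS = 2.5 − (7.6 × 10⁻⁴/2.1 × 10⁻⁴)·(+0.46) = 0.8352 °C.
Cooling required: 2.6 − (0.8352) = 1.7648 °C.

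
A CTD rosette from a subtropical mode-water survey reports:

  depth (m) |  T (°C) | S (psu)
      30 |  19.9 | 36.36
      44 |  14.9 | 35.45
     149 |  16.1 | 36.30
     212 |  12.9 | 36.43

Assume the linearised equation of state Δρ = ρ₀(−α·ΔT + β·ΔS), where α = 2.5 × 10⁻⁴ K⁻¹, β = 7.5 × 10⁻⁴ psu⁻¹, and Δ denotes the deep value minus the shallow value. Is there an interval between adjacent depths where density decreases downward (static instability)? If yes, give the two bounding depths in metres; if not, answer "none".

Evaluate Δρ/ρ₀ = −αΔT + βΔS across each adjacent pair:
  30–44 m: −αΔT+βΔS = −(2.5 × 10⁻⁴)(-5.0)+(7.5 × 10⁻⁴)(-0.91) = 5.7 × 10⁻⁴ → stable
  44–149 m: −αΔT+βΔS = −(2.5 × 10⁻⁴)(+1.2)+(7.5 × 10⁻⁴)(+0.85) = 3.4 × 10⁻⁴ → stable
  149–212 m: −αΔT+βΔS = −(2.5 × 10⁻⁴)(-3.2)+(7.5 × 10⁻⁴)(+0.13) = 9.0 × 10⁻⁴ → stable
Every interval has Δρ > 0: the column is stably stratified throughout.

none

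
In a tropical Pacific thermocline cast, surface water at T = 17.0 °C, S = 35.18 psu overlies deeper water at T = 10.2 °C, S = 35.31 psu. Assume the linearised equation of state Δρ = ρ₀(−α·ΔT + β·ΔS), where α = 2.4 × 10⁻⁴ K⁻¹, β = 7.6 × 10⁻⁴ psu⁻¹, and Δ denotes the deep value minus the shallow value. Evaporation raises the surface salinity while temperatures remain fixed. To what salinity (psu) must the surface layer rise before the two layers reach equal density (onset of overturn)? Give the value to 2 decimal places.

37.46 psu

Neutral buoyancy requires −α(T_deep − T_surf) + β(S_deep − S_surf′) = 0.
S_surf′ = S_deep − (α/β)·ΔT = 35.31 − (2.4 × 10⁻⁴/7.6 × 10⁻⁴)·(-6.8) = 37.4574 psu.
Increase required: 37.4574 − 35.18 = 2.2774 psu.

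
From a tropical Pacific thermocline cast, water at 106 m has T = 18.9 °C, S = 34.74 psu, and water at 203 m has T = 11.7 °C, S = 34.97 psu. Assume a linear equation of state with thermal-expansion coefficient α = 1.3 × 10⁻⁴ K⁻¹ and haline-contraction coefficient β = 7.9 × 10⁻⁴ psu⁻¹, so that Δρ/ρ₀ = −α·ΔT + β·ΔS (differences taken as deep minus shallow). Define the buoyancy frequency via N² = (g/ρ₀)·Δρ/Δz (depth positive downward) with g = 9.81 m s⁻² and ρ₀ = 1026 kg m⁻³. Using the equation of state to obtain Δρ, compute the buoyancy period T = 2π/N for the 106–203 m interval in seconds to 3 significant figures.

591 s

ΔT = -7.2 K, ΔS = +0.23 psu (deep − shallow).
Δρ/ρ₀ = −αΔT + βΔS = 9.36 × 10⁻⁴ + 1.817 × 10⁻⁴ = 1.1177 × 10⁻³, so Δρ ≈ 1.147 kg m⁻³.
N² = (g/ρ₀)·Δρ/Δz = g·(Δρ/ρ₀)/Δz = 9.81 × 1.1177 × 10⁻³ / 97 = 1.1304 × 10⁻⁴ s⁻².
N = √(1.1304 × 10⁻⁴) = 0.010632 rad s⁻¹ → T = 2π/N = 590.97 s ≈ 591 s.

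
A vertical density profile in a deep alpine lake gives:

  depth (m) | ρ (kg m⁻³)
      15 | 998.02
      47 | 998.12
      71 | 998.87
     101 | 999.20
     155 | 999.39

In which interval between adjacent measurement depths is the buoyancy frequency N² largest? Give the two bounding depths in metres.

47–71 m

Compute the density gradient over each adjacent pair:
  15–47 m: Δρ/Δz = 0.10/32 = 3.1 × 10⁻³ kg m⁻⁴
  47–71 m: Δρ/Δz = 0.75/24 = 0.031 kg m⁻⁴
  71–101 m: Δρ/Δz = 0.33/30 = 0.011 kg m⁻⁴
  101–155 m: Δρ/Δz = 0.19/54 = 3.5 × 10⁻³ kg m⁻⁴
The largest gradient is in the 47–71 m interval — the pycnocline.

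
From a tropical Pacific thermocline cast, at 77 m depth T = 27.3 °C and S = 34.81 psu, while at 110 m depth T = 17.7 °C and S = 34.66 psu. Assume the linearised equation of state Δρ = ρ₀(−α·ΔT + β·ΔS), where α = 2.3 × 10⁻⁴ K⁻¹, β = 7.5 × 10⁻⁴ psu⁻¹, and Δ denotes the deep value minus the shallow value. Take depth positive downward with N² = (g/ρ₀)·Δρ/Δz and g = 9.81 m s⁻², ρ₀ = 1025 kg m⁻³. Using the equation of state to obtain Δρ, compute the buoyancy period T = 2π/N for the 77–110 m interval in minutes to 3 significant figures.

4.20 min

ΔT = -9.6 K, ΔS = -0.15 psu (deep − shallow).
Δρ/ρ₀ = −αΔT + βΔS = 2.208 × 10⁻³ − 1.125 × 10⁻⁴ = 2.0955 × 10⁻³, so Δρ ≈ 2.148 kg m⁻³.
N² = (g/ρ₀)·Δρ/Δz = g·(Δρ/ρ₀)/Δz = 9.81 × 2.0955 × 10⁻³ / 33 = 6.2293 × 10⁻⁴ s⁻².
N = √(6.2293 × 10⁻⁴) = 0.024959 rad s⁻¹ → T = 2π/N = 251.74 s = 4.1957 min ≈ 4.20 min.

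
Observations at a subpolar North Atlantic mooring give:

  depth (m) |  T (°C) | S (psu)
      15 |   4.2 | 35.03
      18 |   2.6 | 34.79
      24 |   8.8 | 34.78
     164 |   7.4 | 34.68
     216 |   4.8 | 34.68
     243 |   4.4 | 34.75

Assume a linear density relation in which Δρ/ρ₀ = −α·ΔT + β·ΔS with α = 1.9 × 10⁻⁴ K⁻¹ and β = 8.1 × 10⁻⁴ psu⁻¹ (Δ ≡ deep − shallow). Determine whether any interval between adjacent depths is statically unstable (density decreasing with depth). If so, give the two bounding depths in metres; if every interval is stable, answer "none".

Evaluate Δρ/ρ₀ = −αΔT + βΔS across each adjacent pair:
  15–18 m: −αΔT+βΔS = −(1.9 × 10⁻⁴)(-1.6)+(8.1 × 10⁻⁴)(-0.24) = 1.1 × 10⁻⁴ → stable
  18–24 m: −αΔT+βΔS = −(1.9 × 10⁻⁴)(+6.2)+(8.1 × 10⁻⁴)(-0.01) = -1.2 × 10⁻³ → UNSTABLE
  24–164 m: −αΔT+βΔS = −(1.9 × 10⁻⁴)(-1.4)+(8.1 × 10⁻⁴)(-0.10) = 1.8 × 10⁻⁴ → stable
  164–216 m: −αΔT+βΔS = −(1.9 × 10⁻⁴)(-2.6)+(8.1 × 10⁻⁴)(+0.00) = 4.9 × 10⁻⁴ → stable
  216–243 m: −αΔT+βΔS = −(1.9 × 10⁻⁴)(-0.4)+(8.1 × 10⁻⁴)(+0.07) = 1.3 × 10⁻⁴ → stable
The 18–24 m interval has Δρ < 0: lighter water underlies denser water.

18–24 m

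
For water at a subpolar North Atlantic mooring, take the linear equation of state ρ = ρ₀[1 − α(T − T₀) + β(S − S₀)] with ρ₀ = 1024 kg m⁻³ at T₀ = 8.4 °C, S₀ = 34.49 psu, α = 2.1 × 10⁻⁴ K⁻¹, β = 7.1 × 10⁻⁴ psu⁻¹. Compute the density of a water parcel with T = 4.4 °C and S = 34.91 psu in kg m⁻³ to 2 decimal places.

T − T₀ = -4.0 K, S − S₀ = +0.42 psu.
Bracket = 1 − α·(-4.0) + β·(+0.42) = 1 + (1.1382 × 10⁻³) = 1.0011382.
ρ = 1024 × 1.0011382 = 1025.17 kg m⁻³.

1025.17 kg m⁻³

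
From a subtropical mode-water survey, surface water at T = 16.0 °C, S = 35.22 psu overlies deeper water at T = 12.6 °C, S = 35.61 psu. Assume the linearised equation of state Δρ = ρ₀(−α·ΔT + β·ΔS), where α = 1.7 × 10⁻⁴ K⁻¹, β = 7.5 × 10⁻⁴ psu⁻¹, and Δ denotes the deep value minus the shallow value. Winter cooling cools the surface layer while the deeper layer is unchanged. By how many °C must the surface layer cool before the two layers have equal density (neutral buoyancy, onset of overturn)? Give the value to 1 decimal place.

Neutral buoyancy requires Δρ = 0, i.e. −α(T_deep − T_surf′) + β(S_deep − S_surf) = 0.
T_surf′ = T_deep − (β/α)·ΔS = 12.6 − (7.5 × 10⁻⁴/1.7 × 10⁻⁴)·(+0.39) = 10.879 °C.
Cooling required: 16.0 − (10.879) = 5.121 °C.

5.1 °C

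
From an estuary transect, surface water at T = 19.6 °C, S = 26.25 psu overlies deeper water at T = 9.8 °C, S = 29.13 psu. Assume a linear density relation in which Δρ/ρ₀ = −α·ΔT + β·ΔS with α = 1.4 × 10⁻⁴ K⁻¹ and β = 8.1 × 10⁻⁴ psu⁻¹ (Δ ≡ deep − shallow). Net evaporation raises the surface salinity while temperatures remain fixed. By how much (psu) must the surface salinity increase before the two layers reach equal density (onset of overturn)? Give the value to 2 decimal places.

Neutral buoyancy requires −α(T_deep − T_surf) + β(S_deep − S_surf′) = 0.
S_surf′ = S_deep − (α/β)·ΔT = 29.13 − (1.4 × 10⁻⁴/8.1 × 10⁻⁴)·(-9.8) = 30.8238 psu.
Increase required: 30.8238 − 26.25 = 4.5738 psu.

4.57 psu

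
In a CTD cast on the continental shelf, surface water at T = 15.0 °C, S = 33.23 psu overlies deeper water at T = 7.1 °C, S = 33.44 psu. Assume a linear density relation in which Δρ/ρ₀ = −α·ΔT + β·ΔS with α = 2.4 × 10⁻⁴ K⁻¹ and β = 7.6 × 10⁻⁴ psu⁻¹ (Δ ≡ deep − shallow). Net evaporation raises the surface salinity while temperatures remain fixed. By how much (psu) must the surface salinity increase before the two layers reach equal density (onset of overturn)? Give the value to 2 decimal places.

2.70 psu

Neutral buoyancy requires −α(T_deep − T_surf) + β(S_deep − S_surf′) = 0.
S_surf′ = S_deep − (α/β)·ΔT = 33.44 − (2.4 × 10⁻⁴/7.6 × 10⁻⁴)·(-7.9) = 35.9347 psu.
Increase required: 35.9347 − 33.23 = 2.7047 psu.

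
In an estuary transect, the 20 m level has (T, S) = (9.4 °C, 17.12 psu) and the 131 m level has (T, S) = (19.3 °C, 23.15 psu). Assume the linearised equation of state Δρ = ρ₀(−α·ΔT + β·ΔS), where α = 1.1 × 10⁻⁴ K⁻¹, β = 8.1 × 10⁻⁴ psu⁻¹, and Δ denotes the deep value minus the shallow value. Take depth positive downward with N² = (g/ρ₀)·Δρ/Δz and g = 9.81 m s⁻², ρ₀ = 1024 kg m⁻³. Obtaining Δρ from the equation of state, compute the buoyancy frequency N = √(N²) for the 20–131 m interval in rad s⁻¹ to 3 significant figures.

0.0183 rad s⁻¹

ΔT = +9.9 K, ΔS = +6.03 psu (deep − shallow).
Δρ/ρ₀ = −αΔT + βΔS = -1.089 × 10⁻³ + 4.8843 × 10⁻³ = 3.7953 × 10⁻³, so Δρ ≈ 3.886 kg m⁻³.
N² = (g/ρ₀)·Δρ/Δz = g·(Δρ/ρ₀)/Δz = 9.81 × 3.7953 × 10⁻³ / 111 = 3.3542 × 10⁻⁴ s⁻².
N = √(3.3542 × 10⁻⁴) = 0.018314 rad s⁻¹ ≈ 0.0183 rad s⁻¹.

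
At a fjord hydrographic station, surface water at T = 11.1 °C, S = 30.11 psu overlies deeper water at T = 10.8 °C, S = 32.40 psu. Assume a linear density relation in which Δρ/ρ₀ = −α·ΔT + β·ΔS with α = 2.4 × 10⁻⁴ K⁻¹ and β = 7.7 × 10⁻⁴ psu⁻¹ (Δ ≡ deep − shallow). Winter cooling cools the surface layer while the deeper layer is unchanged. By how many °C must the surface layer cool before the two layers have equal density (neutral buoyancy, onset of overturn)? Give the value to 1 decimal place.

7.6 °C

Neutral buoyancy requires Δρ = 0, i.e. −α(T_deep − T_surf′) + β(S_deep − S_surf) = 0.
T_surf′ = T_deep − (β/α)·ΔS = 10.8 − (7.7 × 10⁻⁴/2.4 × 10⁻⁴)·(+2.29) = 3.453 °C.
Cooling required: 11.1 − (3.453) = 7.647 °C.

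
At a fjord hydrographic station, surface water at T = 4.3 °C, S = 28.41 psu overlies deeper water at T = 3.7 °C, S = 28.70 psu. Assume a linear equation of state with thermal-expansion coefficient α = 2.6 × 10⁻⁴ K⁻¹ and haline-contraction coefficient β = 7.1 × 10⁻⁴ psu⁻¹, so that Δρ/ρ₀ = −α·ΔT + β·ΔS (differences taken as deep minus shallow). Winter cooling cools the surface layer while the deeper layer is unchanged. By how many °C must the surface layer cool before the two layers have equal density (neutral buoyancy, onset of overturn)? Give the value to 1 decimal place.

1.4 °C

Neutral buoyancy requires Δρ = 0, i.e. −α(T_deep − T_surf′) + β(S_deep − S_surf) = 0.
T_surf′ = T_deep − (β/α)·ΔS = 3.7 − (7.1 × 10⁻⁴/2.6 × 10⁻⁴)·(+0.29) = 2.908 °C.
Cooling required: 4.3 − (2.908) = 1.392 °C.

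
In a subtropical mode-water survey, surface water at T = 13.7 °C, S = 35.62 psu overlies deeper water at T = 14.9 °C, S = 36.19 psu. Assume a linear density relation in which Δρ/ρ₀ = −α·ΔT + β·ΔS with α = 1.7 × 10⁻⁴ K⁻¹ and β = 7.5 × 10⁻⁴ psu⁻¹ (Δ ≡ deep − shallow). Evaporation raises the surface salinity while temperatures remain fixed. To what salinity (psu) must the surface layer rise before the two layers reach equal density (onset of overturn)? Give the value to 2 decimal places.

35.92 psu

Neutral buoyancy requires −α(T_deep − T_surf) + β(S_deep − S_surf′) = 0.
S_surf′ = S_deep − (α/β)·ΔT = 36.19 − (1.7 × 10⁻⁴/7.5 × 10⁻⁴)·(+1.2) = 35.9180 psu.
Increase required: 35.9180 − 35.62 = 0.2980 psu.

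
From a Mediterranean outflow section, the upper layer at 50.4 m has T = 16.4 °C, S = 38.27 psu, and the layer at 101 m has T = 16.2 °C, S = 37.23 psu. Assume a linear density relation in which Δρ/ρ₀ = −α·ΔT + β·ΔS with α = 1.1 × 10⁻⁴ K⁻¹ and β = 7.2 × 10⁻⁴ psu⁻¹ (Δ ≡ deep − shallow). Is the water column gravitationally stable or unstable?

ΔT = 16.2 − 16.4 = -0.2 K and ΔS = 37.23 − 38.27 = -1.04 psu (deep − shallow).
−αΔT = 2.20 × 10⁻⁵; βΔS = -7.488 × 10⁻⁴; sum Δρ/ρ₀ = -7.268 × 10⁻⁴.
Δρ/ρ₀ < 0, so Δρ < 0: deeper water is lighter → statically unstable; the column would overturn.

unstable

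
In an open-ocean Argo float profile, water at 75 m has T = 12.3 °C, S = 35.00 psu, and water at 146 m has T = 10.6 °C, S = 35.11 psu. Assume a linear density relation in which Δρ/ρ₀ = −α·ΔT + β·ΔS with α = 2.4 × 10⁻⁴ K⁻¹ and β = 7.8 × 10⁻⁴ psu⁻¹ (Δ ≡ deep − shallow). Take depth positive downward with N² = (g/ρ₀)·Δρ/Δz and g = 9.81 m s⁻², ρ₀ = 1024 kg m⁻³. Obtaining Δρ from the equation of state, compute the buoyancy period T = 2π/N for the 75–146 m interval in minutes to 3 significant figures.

ΔT = -1.7 K, ΔS = +0.11 psu (deep − shallow).
Δρ/ρ₀ = −αΔT + βΔS = 4.08 × 10⁻⁴ + 8.58 × 10⁻⁵ = 4.938 × 10⁻⁴, so Δρ ≈ 0.5057 kg m⁻³.
N² = (g/ρ₀)·Δρ/Δz = g·(Δρ/ρ₀)/Δz = 9.81 × 4.938 × 10⁻⁴ / 71 = 6.8228 × 10⁻⁵ s⁻².
N = √(6.8228 × 10⁻⁵) = 8.2600 × 10⁻³ rad s⁻¹ → T = 2π/N = 760.68 s = 12.678 min ≈ 12.7 min.

12.7 min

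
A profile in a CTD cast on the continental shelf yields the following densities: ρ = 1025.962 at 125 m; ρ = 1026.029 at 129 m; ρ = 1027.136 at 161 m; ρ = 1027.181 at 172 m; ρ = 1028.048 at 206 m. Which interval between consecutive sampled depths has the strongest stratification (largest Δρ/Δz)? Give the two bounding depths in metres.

Compute the density gradient over each adjacent pair:
  125–129 m: Δρ/Δz = 0.067/4 = 0.017 kg m⁻⁴
  129–161 m: Δρ/Δz = 1.107/32 = 0.035 kg m⁻⁴
  161–172 m: Δρ/Δz = 0.045/11 = 4.1 × 10⁻³ kg m⁻⁴
  172–206 m: Δρ/Δz = 0.867/34 = 0.025 kg m⁻⁴
The largest gradient is in the 129–161 m interval — the pycnocline.

129–161 m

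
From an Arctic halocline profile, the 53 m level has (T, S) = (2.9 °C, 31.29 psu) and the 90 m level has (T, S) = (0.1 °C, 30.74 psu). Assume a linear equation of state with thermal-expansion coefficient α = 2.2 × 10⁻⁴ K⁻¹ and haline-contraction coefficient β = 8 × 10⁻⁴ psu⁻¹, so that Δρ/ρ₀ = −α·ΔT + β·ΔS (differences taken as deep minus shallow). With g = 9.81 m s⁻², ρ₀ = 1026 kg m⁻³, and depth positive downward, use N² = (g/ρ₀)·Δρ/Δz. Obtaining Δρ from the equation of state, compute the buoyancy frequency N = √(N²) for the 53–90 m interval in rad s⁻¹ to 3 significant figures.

ΔT = -2.8 K, ΔS = -0.55 psu (deep − shallow).
Δρ/ρ₀ = −αΔT + βΔS = 6.16 × 10⁻⁴ − 4.40 × 10⁻⁴ = 1.76 × 10⁻⁴, so Δρ ≈ 0.1806 kg m⁻³.
N² = (g/ρ₀)·Δρ/Δz = g·(Δρ/ρ₀)/Δz = 9.81 × 1.76 × 10⁻⁴ / 37 = 4.6664 × 10⁻⁵ s⁻².
N = √(4.6664 × 10⁻⁵) = 6.8311 × 10⁻³ rad s⁻¹ ≈ 6.83 × 10⁻³ rad s⁻¹.

6.83 × 10⁻³ rad s⁻¹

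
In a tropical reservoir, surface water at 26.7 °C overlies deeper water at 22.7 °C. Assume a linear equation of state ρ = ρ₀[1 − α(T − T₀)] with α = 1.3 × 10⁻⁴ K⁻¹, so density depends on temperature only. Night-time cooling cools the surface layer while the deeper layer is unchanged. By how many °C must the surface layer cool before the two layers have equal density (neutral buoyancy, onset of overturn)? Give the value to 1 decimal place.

4.0 °C

With temperature the only control, equal density requires T_surf′ = T_deep.
T_surf′ = 22.7 °C.
Cooling required: 26.7 − 22.7 = 4.0 °C.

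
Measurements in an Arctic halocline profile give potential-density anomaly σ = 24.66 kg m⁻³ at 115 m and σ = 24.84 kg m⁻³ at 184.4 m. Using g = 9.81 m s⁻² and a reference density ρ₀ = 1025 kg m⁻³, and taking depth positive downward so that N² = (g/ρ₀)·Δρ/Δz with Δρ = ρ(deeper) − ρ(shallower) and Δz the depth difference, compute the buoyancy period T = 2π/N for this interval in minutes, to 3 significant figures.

Δρ = 1024.84 − 1024.66 = 0.18 kg m⁻³ over Δz = 184.4 − 115 = 69.4 m.
N² = (9.81/1025) × (0.18/69.4) = 2.4823 × 10⁻⁵ s⁻².
N = √(2.4823 × 10⁻⁵) = 4.9823 × 10⁻³ rad s⁻¹, so T = 2π/N = 1.2611 × 10³ s = 21.018 min ≈ 21.0 min.

21.0 min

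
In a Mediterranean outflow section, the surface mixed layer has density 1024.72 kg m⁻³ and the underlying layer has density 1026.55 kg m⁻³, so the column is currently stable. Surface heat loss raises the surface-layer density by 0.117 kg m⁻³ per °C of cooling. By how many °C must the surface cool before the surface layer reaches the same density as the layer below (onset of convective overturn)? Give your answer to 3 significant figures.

Density deficit of the surface layer: 1026.55 − 1024.72 = 1.83 kg m⁻³.
Required change = 1.83 / 0.117 = 15.6 °C.

15.6 °C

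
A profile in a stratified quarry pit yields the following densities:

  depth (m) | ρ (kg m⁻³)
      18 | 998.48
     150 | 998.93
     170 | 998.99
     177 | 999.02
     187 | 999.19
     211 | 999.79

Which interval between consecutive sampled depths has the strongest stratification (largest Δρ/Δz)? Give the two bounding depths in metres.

Compute the density gradient over each adjacent pair:
  18–150 m: Δρ/Δz = 0.45/132 = 3.4 × 10⁻³ kg m⁻⁴
  150–170 m: Δρ/Δz = 0.06/20 = 3.0 × 10⁻³ kg m⁻⁴
  170–177 m: Δρ/Δz = 0.03/7 = 4.3 × 10⁻³ kg m⁻⁴
  177–187 m: Δρ/Δz = 0.17/10 = 0.017 kg m⁻⁴
  187–211 m: Δρ/Δz = 0.60/24 = 0.025 kg m⁻⁴
The largest gradient is in the 187–211 m interval — the pycnocline.

187–211 m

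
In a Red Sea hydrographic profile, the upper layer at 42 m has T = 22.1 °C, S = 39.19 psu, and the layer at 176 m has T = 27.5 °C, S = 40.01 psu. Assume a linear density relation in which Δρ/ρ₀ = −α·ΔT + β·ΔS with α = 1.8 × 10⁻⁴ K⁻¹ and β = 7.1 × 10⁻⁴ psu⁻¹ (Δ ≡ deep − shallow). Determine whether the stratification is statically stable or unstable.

unstable

ΔT = 27.5 − 22.1 = +5.4 K and ΔS = 40.01 − 39.19 = +0.82 psu (deep − shallow).
−αΔT = -9.72 × 10⁻⁴; βΔS = 5.822 × 10⁻⁴; sum Δρ/ρ₀ = -3.898 × 10⁻⁴.
Δρ/ρ₀ < 0, so Δρ < 0: deeper water is lighter → statically unstable; the column would overturn.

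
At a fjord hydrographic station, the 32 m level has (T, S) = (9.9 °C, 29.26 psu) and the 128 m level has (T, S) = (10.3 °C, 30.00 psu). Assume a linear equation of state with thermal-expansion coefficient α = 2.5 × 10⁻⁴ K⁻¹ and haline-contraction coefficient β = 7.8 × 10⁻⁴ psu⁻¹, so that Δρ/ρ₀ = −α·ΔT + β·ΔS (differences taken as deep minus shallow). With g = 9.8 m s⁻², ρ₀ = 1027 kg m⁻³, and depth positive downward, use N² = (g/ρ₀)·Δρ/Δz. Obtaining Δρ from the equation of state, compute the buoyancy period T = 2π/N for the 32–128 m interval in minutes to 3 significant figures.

15.0 min

ΔT = +0.4 K, ΔS = +0.74 psu (deep − shallow).
Δρ/ρ₀ = −αΔT + βΔS = -1.00 × 10⁻⁴ + 5.772 × 10⁻⁴ = 4.772 × 10⁻⁴, so Δρ ≈ 0.4901 kg m⁻³.
N² = (g/ρ₀)·Δρ/Δz = g·(Δρ/ρ₀)/Δz = 9.8 × 4.772 × 10⁻⁴ / 96 = 4.8714 × 10⁻⁵ s⁻².
N = √(4.8714 × 10⁻⁵) = 6.9795 × 10⁻³ rad s⁻¹ → T = 2π/N = 900.23 s = 15.004 min ≈ 15.0 min.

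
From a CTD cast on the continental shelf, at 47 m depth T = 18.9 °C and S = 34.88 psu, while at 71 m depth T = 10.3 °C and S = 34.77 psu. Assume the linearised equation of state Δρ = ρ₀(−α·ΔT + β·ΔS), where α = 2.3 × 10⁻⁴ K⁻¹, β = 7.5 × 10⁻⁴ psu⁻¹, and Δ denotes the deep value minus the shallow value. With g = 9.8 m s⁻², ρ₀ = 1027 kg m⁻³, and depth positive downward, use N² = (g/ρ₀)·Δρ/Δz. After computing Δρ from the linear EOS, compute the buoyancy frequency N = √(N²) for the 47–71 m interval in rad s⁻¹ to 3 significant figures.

ΔT = -8.6 K, ΔS = -0.11 psu (deep − shallow).
Δρ/ρ₀ = −αΔT + βΔS = 1.978 × 10⁻³ − 8.25 × 10⁻⁵ = 1.8955 × 10⁻³, so Δρ ≈ 1.947 kg m⁻³.
N² = (g/ρ₀)·Δρ/Δz = g·(Δρ/ρ₀)/Δz = 9.8 × 1.8955 × 10⁻³ / 24 = 7.7400 × 10⁻⁴ s⁻².
N = √(7.7400 × 10⁻⁴) = 0.027821 rad s⁻¹ ≈ 0.0278 rad s⁻¹.

0.0278 rad s⁻¹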